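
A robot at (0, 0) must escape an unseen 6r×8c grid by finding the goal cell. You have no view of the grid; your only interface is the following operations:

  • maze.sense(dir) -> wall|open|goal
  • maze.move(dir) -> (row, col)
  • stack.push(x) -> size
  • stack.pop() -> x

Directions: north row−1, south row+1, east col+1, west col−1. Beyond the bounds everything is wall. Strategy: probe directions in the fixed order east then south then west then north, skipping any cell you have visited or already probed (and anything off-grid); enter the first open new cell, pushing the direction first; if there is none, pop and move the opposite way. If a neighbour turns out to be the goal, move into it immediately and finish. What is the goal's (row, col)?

Invoking maze.sense using dir→east, and get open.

Now I run stack.push using x→east, — result: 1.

Now I run maze.move using dir→east, and get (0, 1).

Then maze.sense using dir→east, : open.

I use stack.push using x→east, : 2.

I invoke maze.move using dir→east, and get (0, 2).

I use maze.sense using dir→east, → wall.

I run maze.sense using dir→south, — result: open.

I use stack.push using x→south, — result: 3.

I call maze.move using dir→south, — result: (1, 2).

I use maze.sense using dir→east, : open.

I try stack.push using x→east, and see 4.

Calling maze.move using dir→east, yielding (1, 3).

I call maze.sense using dir→east, yielding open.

Then stack.push using x→east, and get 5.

Using maze.move using dir→east, → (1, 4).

I run maze.sense using dir→east, — result: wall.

Next I call maze.sense using dir→south, : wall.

Invoking maze.sense using dir→north, and get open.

I call stack.push using x→north, and see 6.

Using maze.move using dir→north, — result: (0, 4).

I call maze.sense using dir→east, yielding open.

Calling stack.push using x→east, yielding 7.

I run maze.move using dir→east, : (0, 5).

I invoke maze.sense using dir→east, and get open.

Using stack.push using x→east, yielding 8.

Using maze.move using dir→east, and get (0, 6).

Calling maze.sense using dir→east, — result: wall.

I call maze.sense using dir→south, giving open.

Calling stack.push using x→south, yielding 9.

Using maze.move using dir→south, which returns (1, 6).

Using maze.sense using dir→east, → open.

I run stack.push using x→east, : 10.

I invoke maze.move using dir→east, giving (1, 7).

I call maze.sense using dir→south, giving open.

I try stack.push using x→south, giving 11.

I run maze.move using dir→south, — result: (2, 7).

Next I call maze.sense using dir→south, and observe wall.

I try maze.sense using dir→west, and observe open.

I run stack.push using x→west, and observe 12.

I invoke maze.move using dir→west, giving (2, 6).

I call maze.sense using dir→south, : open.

Calling stack.push using x→south, : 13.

I invoke maze.move using dir→south, giving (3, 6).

I try maze.sense using dir→south, and observe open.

Using stack.push using x→south, → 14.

Now I run maze.move using dir→south, → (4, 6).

I invoke maze.sense using dir→east, — result: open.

I call stack.push using x→east, and get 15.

I try maze.move using dir→east, — result: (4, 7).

Next I call maze.sense using dir→south, and see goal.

I use maze.move using dir→south, which returns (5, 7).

Answer: (5, 7)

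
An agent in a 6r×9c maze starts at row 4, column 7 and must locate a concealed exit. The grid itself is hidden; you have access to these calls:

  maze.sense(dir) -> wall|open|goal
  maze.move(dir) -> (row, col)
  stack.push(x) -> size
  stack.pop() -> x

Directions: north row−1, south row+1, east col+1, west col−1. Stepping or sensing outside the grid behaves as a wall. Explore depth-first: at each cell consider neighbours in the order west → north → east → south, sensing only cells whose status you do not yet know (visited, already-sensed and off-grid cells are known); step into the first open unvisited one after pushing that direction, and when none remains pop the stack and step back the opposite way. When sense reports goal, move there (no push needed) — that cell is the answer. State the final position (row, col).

·→ maze.sense(west)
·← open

·→ stack.push(west)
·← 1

·→ maze.move(west)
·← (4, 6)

·→ maze.sense(west)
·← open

·→ stack.push(west)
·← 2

·→ maze.move(west)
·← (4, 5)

·→ maze.sense(west)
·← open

·→ stack.push(west)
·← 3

·→ maze.move(west)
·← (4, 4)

·→ maze.sense(west)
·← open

·→ stack.push(west)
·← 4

·→ maze.move(west)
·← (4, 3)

·→ maze.sense(west)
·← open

·→ stack.push(west)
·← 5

·→ maze.move(west)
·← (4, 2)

·→ maze.sense(west)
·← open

·→ stack.push(west)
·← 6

·→ maze.move(west)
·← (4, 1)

·→ maze.sense(west)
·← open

·→ stack.push(west)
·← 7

·→ maze.move(west)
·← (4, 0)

·→ maze.sense(north)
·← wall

·→ maze.sense(south)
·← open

·→ stack.push(south)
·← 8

·→ maze.move(south)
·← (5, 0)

·→ maze.sense(east)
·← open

·→ stack.push(east)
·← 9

·→ maze.move(east)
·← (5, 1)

·→ maze.sense(east)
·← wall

·→ stack.pop()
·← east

·→ maze.move(west)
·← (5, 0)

·→ stack.pop()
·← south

·→ maze.move(north)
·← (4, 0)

·→ stack.pop()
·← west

·→ maze.move(east)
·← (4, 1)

·→ maze.sense(north)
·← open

·→ stack.push(north)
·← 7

·→ maze.move(north)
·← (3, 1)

·→ maze.sense(north)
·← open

·→ stack.push(north)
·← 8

·→ maze.move(north)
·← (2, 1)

·→ maze.sense(west)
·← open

·→ stack.push(west)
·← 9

·→ maze.move(west)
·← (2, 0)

·→ maze.sense(north)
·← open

·→ stack.push(north)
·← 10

·→ maze.move(north)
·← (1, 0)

·→ maze.sense(north)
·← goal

·→ maze.move(north)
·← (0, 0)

Answer: (0, 0)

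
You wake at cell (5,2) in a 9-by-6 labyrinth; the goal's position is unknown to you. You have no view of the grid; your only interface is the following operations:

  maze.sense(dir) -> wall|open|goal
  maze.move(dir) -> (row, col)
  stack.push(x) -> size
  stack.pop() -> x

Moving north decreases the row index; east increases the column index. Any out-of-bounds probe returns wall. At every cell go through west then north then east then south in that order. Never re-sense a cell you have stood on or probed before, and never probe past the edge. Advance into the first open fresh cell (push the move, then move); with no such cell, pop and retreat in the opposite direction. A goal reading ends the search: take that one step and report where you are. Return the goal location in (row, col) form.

==> maze.sense(west)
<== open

==> stack.push(west)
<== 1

==> maze.move(west)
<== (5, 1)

==> maze.sense(west)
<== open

==> stack.push(west)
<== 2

==> maze.move(west)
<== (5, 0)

==> maze.sense(north)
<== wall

==> maze.sense(south)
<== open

==> stack.push(south)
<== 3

==> maze.move(south)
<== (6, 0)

==> maze.sense(east)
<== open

==> stack.push(east)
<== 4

==> maze.move(east)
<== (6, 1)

==> maze.sense(east)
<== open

==> stack.push(east)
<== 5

==> maze.move(east)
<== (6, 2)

==> maze.sense(east)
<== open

==> stack.push(east)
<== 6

==> maze.move(east)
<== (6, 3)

==> maze.sense(north)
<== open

==> stack.push(north)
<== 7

==> maze.move(north)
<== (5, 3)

==> maze.sense(north)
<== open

==> stack.push(north)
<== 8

==> maze.move(north)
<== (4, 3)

==> maze.sense(west)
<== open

==> stack.push(west)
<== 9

==> maze.move(west)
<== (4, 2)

==> maze.sense(west)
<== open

==> stack.push(west)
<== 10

==> maze.move(west)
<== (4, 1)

==> maze.sense(north)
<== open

==> stack.push(north)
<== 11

==> maze.move(north)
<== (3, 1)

==> maze.sense(west)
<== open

==> stack.push(west)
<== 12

==> maze.move(west)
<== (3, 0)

==> maze.sense(north)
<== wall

==> stack.pop()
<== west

==> maze.move(east)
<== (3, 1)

==> maze.sense(north)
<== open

==> stack.push(north)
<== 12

==> maze.move(north)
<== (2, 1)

==> maze.sense(north)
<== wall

==> maze.sense(east)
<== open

==> stack.push(east)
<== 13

==> maze.move(east)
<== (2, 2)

==> maze.sense(north)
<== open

==> stack.push(north)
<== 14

==> maze.move(north)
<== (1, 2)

==> maze.sense(north)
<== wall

==> maze.sense(east)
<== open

==> stack.push(east)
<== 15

==> maze.move(east)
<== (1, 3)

==> maze.sense(north)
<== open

==> stack.push(north)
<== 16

==> maze.move(north)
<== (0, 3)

==> maze.sense(east)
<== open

==> stack.push(east)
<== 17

==> maze.move(east)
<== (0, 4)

==> maze.sense(east)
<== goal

==> maze.move(east)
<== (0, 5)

Answer: (0, 5)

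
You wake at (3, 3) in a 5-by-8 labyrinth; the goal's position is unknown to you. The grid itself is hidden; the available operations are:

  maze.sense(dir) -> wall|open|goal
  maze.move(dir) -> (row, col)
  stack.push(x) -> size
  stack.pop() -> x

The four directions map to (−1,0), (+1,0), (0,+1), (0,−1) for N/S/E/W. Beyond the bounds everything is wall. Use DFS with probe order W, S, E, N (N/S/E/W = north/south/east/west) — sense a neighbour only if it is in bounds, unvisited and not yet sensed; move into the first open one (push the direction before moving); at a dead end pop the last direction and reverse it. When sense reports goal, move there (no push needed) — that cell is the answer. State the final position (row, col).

$ maze.sense dir=west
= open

$ stack.push x=west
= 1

$ maze.move dir=west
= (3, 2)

$ maze.sense dir=west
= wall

$ maze.sense dir=south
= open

$ stack.push x=south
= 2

$ maze.move dir=south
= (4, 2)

$ maze.sense dir=west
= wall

$ maze.sense dir=east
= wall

$ stack.pop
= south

$ maze.move dir=north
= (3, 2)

$ maze.sense dir=north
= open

$ stack.push x=north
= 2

$ maze.move dir=north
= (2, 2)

$ maze.sense dir=west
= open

$ stack.push x=west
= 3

$ maze.move dir=west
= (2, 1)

$ maze.sense dir=west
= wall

$ maze.sense dir=north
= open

$ stack.push x=north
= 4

$ maze.move dir=north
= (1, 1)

$ maze.sense dir=west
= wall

$ maze.sense dir=east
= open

$ stack.push x=east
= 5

$ maze.move dir=east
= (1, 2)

$ maze.sense dir=east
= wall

$ maze.sense dir=north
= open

$ stack.push x=north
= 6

$ maze.move dir=north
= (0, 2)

$ maze.sense dir=west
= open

$ stack.push x=west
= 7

$ maze.move dir=west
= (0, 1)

$ maze.sense dir=west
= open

$ stack.push x=west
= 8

$ maze.move dir=west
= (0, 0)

$ stack.pop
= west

$ maze.move dir=east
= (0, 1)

$ stack.pop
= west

$ maze.move dir=east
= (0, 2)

$ maze.sense dir=east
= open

$ stack.push x=east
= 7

$ maze.move dir=east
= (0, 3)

$ maze.sense dir=east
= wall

$ stack.pop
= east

$ maze.move dir=west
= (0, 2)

$ stack.pop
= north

$ maze.move dir=south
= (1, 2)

$ stack.pop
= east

$ maze.move dir=west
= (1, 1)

$ stack.pop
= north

$ maze.move dir=south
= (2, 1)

$ stack.pop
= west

$ maze.move dir=east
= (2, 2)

$ maze.sense dir=east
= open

$ stack.push x=east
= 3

$ maze.move dir=east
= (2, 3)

$ maze.sense dir=east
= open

$ stack.push x=east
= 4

$ maze.move dir=east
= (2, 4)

$ maze.sense dir=south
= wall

$ maze.sense dir=east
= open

$ stack.push x=east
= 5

$ maze.move dir=east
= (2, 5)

$ maze.sense dir=south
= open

$ stack.push x=south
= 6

$ maze.move dir=south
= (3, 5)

$ maze.sense dir=south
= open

$ stack.push x=south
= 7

$ maze.move dir=south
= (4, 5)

$ maze.sense dir=west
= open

$ stack.push x=west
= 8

$ maze.move dir=west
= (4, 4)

$ stack.pop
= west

$ maze.move dir=east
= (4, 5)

$ maze.sense dir=east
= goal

$ maze.move dir=east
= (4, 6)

Answer: (4, 6)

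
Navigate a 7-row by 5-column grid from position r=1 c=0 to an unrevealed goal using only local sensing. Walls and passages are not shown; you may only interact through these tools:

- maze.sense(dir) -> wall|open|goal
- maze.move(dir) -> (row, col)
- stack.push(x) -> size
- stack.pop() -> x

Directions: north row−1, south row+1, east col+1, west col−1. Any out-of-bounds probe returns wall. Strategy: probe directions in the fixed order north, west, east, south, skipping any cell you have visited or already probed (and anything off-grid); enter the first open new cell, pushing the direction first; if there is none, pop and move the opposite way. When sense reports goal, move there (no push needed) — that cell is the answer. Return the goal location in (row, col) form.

Do: sense[north]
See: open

Do: push[north]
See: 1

Do: move[north]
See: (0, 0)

Do: sense[east]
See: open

Do: push[east]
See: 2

Do: move[east]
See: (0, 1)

Do: sense[east]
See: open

Do: push[east]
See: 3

Do: move[east]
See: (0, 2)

Do: sense[east]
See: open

Do: push[east]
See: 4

Do: move[east]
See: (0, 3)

Do: sense[east]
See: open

Do: push[east]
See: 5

Do: move[east]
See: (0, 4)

Do: sense[south]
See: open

Do: push[south]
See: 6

Do: move[south]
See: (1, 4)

Do: sense[west]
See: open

Do: push[west]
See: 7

Do: move[west]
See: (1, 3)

Do: sense[west]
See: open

Do: push[west]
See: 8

Do: move[west]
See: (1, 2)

Do: sense[west]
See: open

Do: push[west]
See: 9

Do: move[west]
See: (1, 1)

Do: sense[south]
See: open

Do: push[south]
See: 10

Do: move[south]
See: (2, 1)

Do: sense[west]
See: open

Do: push[west]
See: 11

Do: move[west]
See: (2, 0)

Do: sense[south]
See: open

Do: push[south]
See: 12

Do: move[south]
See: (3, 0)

Do: sense[east]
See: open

Do: push[east]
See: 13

Do: move[east]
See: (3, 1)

Do: sense[east]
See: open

Do: push[east]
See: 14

Do: move[east]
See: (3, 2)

Do: sense[north]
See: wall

Do: sense[east]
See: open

Do: push[east]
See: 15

Do: move[east]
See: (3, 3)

Do: sense[north]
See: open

Do: push[north]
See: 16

Do: move[north]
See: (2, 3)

Do: sense[east]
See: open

Do: push[east]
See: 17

Do: move[east]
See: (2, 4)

Do: sense[south]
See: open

Do: push[south]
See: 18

Do: move[south]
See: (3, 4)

Do: sense[south]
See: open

Do: push[south]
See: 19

Do: move[south]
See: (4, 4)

Do: sense[west]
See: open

Do: push[west]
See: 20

Do: move[west]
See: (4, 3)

Do: sense[west]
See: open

Do: push[west]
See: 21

Do: move[west]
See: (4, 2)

Do: sense[west]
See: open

Do: push[west]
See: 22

Do: move[west]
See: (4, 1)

Do: sense[west]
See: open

Do: push[west]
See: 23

Do: move[west]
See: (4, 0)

Do: sense[south]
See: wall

Do: pop[]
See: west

Do: move[east]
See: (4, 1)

Do: sense[south]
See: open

Do: push[south]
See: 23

Do: move[south]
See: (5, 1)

Do: sense[east]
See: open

Do: push[east]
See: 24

Do: move[east]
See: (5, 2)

Do: sense[east]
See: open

Do: push[east]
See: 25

Do: move[east]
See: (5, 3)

Do: sense[east]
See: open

Do: push[east]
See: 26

Do: move[east]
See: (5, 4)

Do: sense[south]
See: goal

Do: move[south]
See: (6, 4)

Answer: (6, 4)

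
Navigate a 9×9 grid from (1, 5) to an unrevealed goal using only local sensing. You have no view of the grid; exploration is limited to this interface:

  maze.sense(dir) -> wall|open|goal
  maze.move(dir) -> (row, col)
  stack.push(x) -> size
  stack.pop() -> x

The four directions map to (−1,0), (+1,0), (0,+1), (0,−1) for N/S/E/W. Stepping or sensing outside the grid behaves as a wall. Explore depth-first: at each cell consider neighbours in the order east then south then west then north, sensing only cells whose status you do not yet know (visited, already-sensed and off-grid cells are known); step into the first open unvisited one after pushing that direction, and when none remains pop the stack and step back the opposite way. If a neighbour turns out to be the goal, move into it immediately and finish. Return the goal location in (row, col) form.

[in] maze.sense dir='east'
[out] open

[in] stack.push x='east'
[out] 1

[in] maze.move dir='east'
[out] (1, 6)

[in] maze.sense dir='east'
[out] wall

[in] maze.sense dir='south'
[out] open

[in] stack.push x='south'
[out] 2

[in] maze.move dir='south'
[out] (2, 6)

[in] maze.sense dir='east'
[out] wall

[in] maze.sense dir='south'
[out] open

[in] stack.push x='south'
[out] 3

[in] maze.move dir='south'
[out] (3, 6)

[in] maze.sense dir='east'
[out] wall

[in] maze.sense dir='south'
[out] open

[in] stack.push x='south'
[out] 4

[in] maze.move dir='south'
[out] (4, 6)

[in] maze.sense dir='east'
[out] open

[in] stack.push x='east'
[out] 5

[in] maze.move dir='east'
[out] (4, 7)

[in] maze.sense dir='east'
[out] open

[in] stack.push x='east'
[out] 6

[in] maze.move dir='east'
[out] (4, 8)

[in] maze.sense dir='south'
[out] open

[in] stack.push x='south'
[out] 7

[in] maze.move dir='south'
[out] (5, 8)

[in] maze.sense dir='south'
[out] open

[in] stack.push x='south'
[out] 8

[in] maze.move dir='south'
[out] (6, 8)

[in] maze.sense dir='south'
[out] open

[in] stack.push x='south'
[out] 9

[in] maze.move dir='south'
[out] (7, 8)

[in] maze.sense dir='south'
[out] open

[in] stack.push x='south'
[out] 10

[in] maze.move dir='south'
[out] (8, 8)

[in] maze.sense dir='west'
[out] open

[in] stack.push x='west'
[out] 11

[in] maze.move dir='west'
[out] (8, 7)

[in] maze.sense dir='west'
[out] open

[in] stack.push x='west'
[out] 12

[in] maze.move dir='west'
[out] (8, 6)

[in] maze.sense dir='west'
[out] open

[in] stack.push x='west'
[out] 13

[in] maze.move dir='west'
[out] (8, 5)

[in] maze.sense dir='west'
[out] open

[in] stack.push x='west'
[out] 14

[in] maze.move dir='west'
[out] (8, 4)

[in] maze.sense dir='west'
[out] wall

[in] maze.sense dir='north'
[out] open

[in] stack.push x='north'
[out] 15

[in] maze.move dir='north'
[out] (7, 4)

[in] maze.sense dir='east'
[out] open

[in] stack.push x='east'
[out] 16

[in] maze.move dir='east'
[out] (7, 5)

[in] maze.sense dir='east'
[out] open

[in] stack.push x='east'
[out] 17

[in] maze.move dir='east'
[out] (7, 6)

[in] maze.sense dir='east'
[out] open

[in] stack.push x='east'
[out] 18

[in] maze.move dir='east'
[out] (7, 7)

[in] maze.sense dir='north'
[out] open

[in] stack.push x='north'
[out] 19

[in] maze.move dir='north'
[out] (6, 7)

[in] maze.sense dir='west'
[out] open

[in] stack.push x='west'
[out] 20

[in] maze.move dir='west'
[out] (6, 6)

[in] maze.sense dir='west'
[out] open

[in] stack.push x='west'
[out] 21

[in] maze.move dir='west'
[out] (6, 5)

[in] maze.sense dir='west'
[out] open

[in] stack.push x='west'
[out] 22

[in] maze.move dir='west'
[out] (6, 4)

[in] maze.sense dir='west'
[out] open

[in] stack.push x='west'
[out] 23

[in] maze.move dir='west'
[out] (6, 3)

[in] maze.sense dir='south'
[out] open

[in] stack.push x='south'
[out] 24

[in] maze.move dir='south'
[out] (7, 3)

[in] maze.sense dir='west'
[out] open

[in] stack.push x='west'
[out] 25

[in] maze.move dir='west'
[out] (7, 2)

[in] maze.sense dir='south'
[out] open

[in] stack.push x='south'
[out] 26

[in] maze.move dir='south'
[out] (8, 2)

[in] maze.sense dir='west'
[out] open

[in] stack.push x='west'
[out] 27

[in] maze.move dir='west'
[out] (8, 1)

[in] maze.sense dir='west'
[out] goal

[in] maze.move dir='west'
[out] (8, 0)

Answer: (8, 0)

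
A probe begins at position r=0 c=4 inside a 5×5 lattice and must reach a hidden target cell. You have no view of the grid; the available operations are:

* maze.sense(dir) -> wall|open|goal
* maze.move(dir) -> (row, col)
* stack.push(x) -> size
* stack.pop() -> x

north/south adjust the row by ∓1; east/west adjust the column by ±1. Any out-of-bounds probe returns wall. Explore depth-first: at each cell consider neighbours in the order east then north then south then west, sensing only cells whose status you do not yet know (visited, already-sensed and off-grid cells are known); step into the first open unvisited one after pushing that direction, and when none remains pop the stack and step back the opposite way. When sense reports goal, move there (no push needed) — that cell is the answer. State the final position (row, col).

% maze.sense(dir→south) => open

% stack.push(x→south) => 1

% maze.move(dir→south) => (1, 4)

% maze.sense(dir→south) => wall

% maze.sense(dir→west) => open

% stack.push(x→west) => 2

% maze.move(dir→west) => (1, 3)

% maze.sense(dir→north) => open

% stack.push(x→north) => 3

% maze.move(dir→north) => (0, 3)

% maze.sense(dir→west) => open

% stack.push(x→west) => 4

% maze.move(dir→west) => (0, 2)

% maze.sense(dir→south) => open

% stack.push(x→south) => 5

% maze.move(dir→south) => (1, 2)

% maze.sense(dir→south) => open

% stack.push(x→south) => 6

% maze.move(dir→south) => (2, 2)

% maze.sense(dir→east) => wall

% maze.sense(dir→south) => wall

% maze.sense(dir→west) => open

% stack.push(x→west) => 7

% maze.move(dir→west) => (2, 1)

% maze.sense(dir→north) => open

% stack.push(x→north) => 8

% maze.move(dir→north) => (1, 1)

% maze.sense(dir→north) => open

% stack.push(x→north) => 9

% maze.move(dir→north) => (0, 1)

% maze.sense(dir→west) => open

% stack.push(x→west) => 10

% maze.move(dir→west) => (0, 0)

% maze.sense(dir→south) => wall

% stack.pop() => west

% maze.move(dir→east) => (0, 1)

% stack.pop() => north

% maze.move(dir→south) => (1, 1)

% stack.pop() => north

% maze.move(dir→south) => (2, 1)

% maze.sense(dir→south) => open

% stack.push(x→south) => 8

% maze.move(dir→south) => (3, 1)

% maze.sense(dir→south) => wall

% maze.sense(dir→west) => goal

% maze.move(dir→west) => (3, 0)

Answer: (3, 0)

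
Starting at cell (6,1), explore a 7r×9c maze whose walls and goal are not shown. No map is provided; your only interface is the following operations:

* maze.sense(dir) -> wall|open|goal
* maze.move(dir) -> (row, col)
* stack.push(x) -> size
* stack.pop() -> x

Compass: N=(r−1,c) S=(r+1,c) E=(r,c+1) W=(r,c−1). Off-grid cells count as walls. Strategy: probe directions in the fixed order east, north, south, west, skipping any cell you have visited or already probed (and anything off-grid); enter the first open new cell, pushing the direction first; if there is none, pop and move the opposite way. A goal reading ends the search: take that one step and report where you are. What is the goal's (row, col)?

>> maze.sense(dir→east)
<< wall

>> maze.sense(dir→north)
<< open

>> stack.push(x→north)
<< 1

>> maze.move(dir→north)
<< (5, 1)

>> maze.sense(dir→east)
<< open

>> stack.push(x→east)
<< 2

>> maze.move(dir→east)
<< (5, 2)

>> maze.sense(dir→east)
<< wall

>> maze.sense(dir→north)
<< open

>> stack.push(x→north)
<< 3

>> maze.move(dir→north)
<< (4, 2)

>> maze.sense(dir→east)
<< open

>> stack.push(x→east)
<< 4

>> maze.move(dir→east)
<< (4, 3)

>> maze.sense(dir→east)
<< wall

>> maze.sense(dir→north)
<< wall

>> stack.pop()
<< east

>> maze.move(dir→west)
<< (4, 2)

>> maze.sense(dir→north)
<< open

>> stack.push(x→north)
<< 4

>> maze.move(dir→north)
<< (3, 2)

>> maze.sense(dir→north)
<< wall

>> maze.sense(dir→west)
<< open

>> stack.push(x→west)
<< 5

>> maze.move(dir→west)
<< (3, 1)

>> maze.sense(dir→north)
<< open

>> stack.push(x→north)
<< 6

>> maze.move(dir→north)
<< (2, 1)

>> maze.sense(dir→north)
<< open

>> stack.push(x→north)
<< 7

>> maze.move(dir→north)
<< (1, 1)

>> maze.sense(dir→east)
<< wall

>> maze.sense(dir→north)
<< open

>> stack.push(x→north)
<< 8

>> maze.move(dir→north)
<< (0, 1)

>> maze.sense(dir→east)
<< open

>> stack.push(x→east)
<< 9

>> maze.move(dir→east)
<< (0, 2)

>> maze.sense(dir→east)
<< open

>> stack.push(x→east)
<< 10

>> maze.move(dir→east)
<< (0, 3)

>> maze.sense(dir→east)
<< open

>> stack.push(x→east)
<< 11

>> maze.move(dir→east)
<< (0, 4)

>> maze.sense(dir→east)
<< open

>> stack.push(x→east)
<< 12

>> maze.move(dir→east)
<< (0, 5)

>> maze.sense(dir→east)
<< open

>> stack.push(x→east)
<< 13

>> maze.move(dir→east)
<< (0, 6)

>> maze.sense(dir→east)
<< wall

>> maze.sense(dir→south)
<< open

>> stack.push(x→south)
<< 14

>> maze.move(dir→south)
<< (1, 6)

>> maze.sense(dir→east)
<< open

>> stack.push(x→east)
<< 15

>> maze.move(dir→east)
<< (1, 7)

>> maze.sense(dir→east)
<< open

>> stack.push(x→east)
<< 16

>> maze.move(dir→east)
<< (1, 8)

>> maze.sense(dir→north)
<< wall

>> maze.sense(dir→south)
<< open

>> stack.push(x→south)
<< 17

>> maze.move(dir→south)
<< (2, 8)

>> maze.sense(dir→south)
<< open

>> stack.push(x→south)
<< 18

>> maze.move(dir→south)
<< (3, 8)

>> maze.sense(dir→south)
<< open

>> stack.push(x→south)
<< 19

>> maze.move(dir→south)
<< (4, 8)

>> maze.sense(dir→south)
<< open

>> stack.push(x→south)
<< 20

>> maze.move(dir→south)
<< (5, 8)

>> maze.sense(dir→south)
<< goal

>> maze.move(dir→south)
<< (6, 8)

Answer: (6, 8)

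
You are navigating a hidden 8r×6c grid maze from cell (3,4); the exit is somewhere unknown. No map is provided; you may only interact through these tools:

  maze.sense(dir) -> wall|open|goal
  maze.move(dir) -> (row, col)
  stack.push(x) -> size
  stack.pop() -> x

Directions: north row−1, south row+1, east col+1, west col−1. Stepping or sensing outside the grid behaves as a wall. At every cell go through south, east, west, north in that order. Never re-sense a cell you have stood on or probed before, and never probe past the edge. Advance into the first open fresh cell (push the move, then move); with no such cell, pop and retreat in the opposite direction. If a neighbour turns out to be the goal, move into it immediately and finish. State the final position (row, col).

CALL sense[dir: south]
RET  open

CALL push[x: south]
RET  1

CALL move[dir: south]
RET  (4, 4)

CALL sense[dir: south]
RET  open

CALL push[x: south]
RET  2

CALL move[dir: south]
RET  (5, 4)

CALL sense[dir: south]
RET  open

CALL push[x: south]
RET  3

CALL move[dir: south]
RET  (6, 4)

CALL sense[dir: south]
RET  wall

CALL sense[dir: east]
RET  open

CALL push[x: east]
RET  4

CALL move[dir: east]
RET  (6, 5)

CALL sense[dir: south]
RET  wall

CALL sense[dir: north]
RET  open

CALL push[x: north]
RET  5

CALL move[dir: north]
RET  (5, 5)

CALL sense[dir: north]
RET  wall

CALL pop[]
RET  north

CALL move[dir: south]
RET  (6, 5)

CALL pop[]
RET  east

CALL move[dir: west]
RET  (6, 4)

CALL sense[dir: west]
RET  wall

CALL pop[]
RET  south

CALL move[dir: north]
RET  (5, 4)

CALL sense[dir: west]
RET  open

CALL push[x: west]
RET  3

CALL move[dir: west]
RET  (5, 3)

CALL sense[dir: west]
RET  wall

CALL sense[dir: north]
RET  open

CALL push[x: north]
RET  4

CALL move[dir: north]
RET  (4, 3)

CALL sense[dir: west]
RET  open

CALL push[x: west]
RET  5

CALL move[dir: west]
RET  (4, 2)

CALL sense[dir: west]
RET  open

CALL push[x: west]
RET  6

CALL move[dir: west]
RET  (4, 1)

CALL sense[dir: south]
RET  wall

CALL sense[dir: west]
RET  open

CALL push[x: west]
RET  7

CALL move[dir: west]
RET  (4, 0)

CALL sense[dir: south]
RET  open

CALL push[x: south]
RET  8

CALL move[dir: south]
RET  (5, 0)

CALL sense[dir: south]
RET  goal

CALL move[dir: south]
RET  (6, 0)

Answer: (6, 0)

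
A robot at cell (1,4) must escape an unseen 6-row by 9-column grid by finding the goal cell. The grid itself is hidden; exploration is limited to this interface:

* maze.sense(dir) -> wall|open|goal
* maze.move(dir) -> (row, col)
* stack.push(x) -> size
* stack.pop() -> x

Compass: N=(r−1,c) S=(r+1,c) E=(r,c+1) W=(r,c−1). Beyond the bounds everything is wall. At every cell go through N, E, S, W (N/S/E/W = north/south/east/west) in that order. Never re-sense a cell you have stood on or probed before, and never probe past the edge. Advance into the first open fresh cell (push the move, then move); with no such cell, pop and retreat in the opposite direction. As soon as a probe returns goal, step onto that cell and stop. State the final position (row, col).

Step: maze.sense[dir=north]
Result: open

Step: stack.push[x=north]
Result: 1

Step: maze.move[dir=north]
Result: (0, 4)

Step: maze.sense[dir=east]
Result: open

Step: stack.push[x=east]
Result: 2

Step: maze.move[dir=east]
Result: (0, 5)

Step: maze.sense[dir=east]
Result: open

Step: stack.push[x=east]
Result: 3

Step: maze.move[dir=east]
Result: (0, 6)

Step: maze.sense[dir=east]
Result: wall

Step: maze.sense[dir=south]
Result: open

Step: stack.push[x=south]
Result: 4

Step: maze.move[dir=south]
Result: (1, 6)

Step: maze.sense[dir=east]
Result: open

Step: stack.push[x=east]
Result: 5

Step: maze.move[dir=east]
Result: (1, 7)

Step: maze.sense[dir=east]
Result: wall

Step: maze.sense[dir=south]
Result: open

Step: stack.push[x=south]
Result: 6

Step: maze.move[dir=south]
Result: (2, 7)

Step: maze.sense[dir=east]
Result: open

Step: stack.push[x=east]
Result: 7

Step: maze.move[dir=east]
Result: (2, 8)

Step: maze.sense[dir=south]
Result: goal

Step: maze.move[dir=south]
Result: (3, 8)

Answer: (3, 8)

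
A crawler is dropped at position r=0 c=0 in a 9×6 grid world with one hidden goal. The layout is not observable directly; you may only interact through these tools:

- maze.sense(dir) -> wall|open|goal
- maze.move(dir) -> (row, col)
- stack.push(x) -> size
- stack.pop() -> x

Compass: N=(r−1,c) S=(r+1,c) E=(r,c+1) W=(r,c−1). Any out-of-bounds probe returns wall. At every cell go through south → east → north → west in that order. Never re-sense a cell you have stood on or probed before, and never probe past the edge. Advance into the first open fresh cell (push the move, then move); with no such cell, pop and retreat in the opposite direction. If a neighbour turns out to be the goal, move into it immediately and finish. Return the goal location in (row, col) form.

Act: sense[south]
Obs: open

Act: push[south]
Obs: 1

Act: move[south]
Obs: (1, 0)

Act: sense[south]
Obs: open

Act: push[south]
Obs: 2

Act: move[south]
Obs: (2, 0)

Act: sense[south]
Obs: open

Act: push[south]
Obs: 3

Act: move[south]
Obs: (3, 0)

Act: sense[south]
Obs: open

Act: push[south]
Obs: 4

Act: move[south]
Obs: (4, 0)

Act: sense[south]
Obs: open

Act: push[south]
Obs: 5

Act: move[south]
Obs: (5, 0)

Act: sense[south]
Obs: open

Act: push[south]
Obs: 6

Act: move[south]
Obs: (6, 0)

Act: sense[south]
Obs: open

Act: push[south]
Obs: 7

Act: move[south]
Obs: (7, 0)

Act: sense[south]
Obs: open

Act: push[south]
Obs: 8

Act: move[south]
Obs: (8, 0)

Act: sense[east]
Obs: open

Act: push[east]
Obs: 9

Act: move[east]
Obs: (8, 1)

Act: sense[east]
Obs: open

Act: push[east]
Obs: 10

Act: move[east]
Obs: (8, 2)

Act: sense[east]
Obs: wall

Act: sense[north]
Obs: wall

Act: pop[]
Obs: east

Act: move[west]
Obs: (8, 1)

Act: sense[north]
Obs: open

Act: push[north]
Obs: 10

Act: move[north]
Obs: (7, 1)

Act: sense[north]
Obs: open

Act: push[north]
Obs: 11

Act: move[north]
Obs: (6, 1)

Act: sense[east]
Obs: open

Act: push[east]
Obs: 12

Act: move[east]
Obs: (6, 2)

Act: sense[east]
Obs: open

Act: push[east]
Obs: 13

Act: move[east]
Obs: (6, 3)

Act: sense[south]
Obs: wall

Act: sense[east]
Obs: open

Act: push[east]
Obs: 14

Act: move[east]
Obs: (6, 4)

Act: sense[south]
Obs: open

Act: push[south]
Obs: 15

Act: move[south]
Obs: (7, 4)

Act: sense[south]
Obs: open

Act: push[south]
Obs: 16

Act: move[south]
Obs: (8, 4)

Act: sense[east]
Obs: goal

Act: move[east]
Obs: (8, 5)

Answer: (8, 5)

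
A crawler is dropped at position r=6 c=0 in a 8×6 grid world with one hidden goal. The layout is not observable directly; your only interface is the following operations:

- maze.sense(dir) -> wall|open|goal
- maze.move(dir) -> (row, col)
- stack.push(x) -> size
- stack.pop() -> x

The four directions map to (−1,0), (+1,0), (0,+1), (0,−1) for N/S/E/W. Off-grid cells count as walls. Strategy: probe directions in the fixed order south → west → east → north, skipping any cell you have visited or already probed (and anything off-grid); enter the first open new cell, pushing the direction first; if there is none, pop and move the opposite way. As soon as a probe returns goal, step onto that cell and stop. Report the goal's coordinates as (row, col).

I try sense with dir='south', and get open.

I call push with x='south', and see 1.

Then move with dir='south', giving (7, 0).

Then sense with dir='east', — result: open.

Using push with x='east', → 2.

Calling move with dir='east', → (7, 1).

I invoke sense with dir='east', which returns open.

Now I run push with x='east', and get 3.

Next I call move with dir='east', and see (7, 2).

Next I call sense with dir='east', which returns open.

I invoke push with x='east', : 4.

I use move with dir='east', and observe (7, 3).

Then sense with dir='east', — result: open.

Then push with x='east', which returns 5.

Using move with dir='east', — result: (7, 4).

Invoking sense with dir='east', : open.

I try push with x='east', — result: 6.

Using move with dir='east', which returns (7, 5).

Using sense with dir='north', and see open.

Then push with x='north', — result: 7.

Invoking move with dir='north', and observe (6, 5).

Calling sense with dir='west', yielding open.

Then push with x='west', — result: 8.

I invoke move with dir='west', giving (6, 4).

I invoke sense with dir='west', yielding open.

Using push with x='west', and observe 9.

Calling move with dir='west', yielding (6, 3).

Next I call sense with dir='west', giving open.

I use push with x='west', and observe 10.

I invoke move with dir='west', giving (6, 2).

I use sense with dir='west', which returns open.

I call push with x='west', and see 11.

Using move with dir='west', giving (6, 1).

I use sense with dir='north', and observe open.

I run push with x='north', which returns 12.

I invoke move with dir='north', → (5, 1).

I invoke sense with dir='west', → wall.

I try sense with dir='east', : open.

Next I call push with x='east', and get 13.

I use move with dir='east', giving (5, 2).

Using sense with dir='east', and see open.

Next I call push with x='east', → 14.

Calling move with dir='east', — result: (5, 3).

Next I call sense with dir='east', : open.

Next I call push with x='east', : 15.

Now I run move with dir='east', — result: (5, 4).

Then sense with dir='east', giving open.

I try push with x='east', giving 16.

Then move with dir='east', : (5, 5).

I invoke sense with dir='north', yielding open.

Next I call push with x='north', giving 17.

Next I call move with dir='north', giving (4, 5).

I run sense with dir='west', — result: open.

Then push with x='west', and see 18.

Next I call move with dir='west', and get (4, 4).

Then sense with dir='west', and observe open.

I run push with x='west', → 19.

Then move with dir='west', which returns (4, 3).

I try sense with dir='west', which returns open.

I try push with x='west', and observe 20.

Invoking move with dir='west', — result: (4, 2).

Using sense with dir='west', which returns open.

I call push with x='west', — result: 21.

Using move with dir='west', yielding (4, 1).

Next I call sense with dir='west', and observe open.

Calling push with x='west', giving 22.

I invoke move with dir='west', and see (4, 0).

I try sense with dir='north', : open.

Next I call push with x='north', and observe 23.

I use move with dir='north', and see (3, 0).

I call sense with dir='east', and see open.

Using push with x='east', → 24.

I try move with dir='east', — result: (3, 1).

Using sense with dir='east', which returns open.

Now I run push with x='east', yielding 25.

Next I call move with dir='east', → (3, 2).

I use sense with dir='east', giving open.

Calling push with x='east', and see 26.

I run move with dir='east', yielding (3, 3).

I run sense with dir='east', and get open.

I use push with x='east', — result: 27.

Now I run move with dir='east', which returns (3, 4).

Calling sense with dir='east', and get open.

Calling push with x='east', giving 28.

I invoke move with dir='east', — result: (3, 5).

Using sense with dir='north', and observe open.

I invoke push with x='north', yielding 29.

I use move with dir='north', and observe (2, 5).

Invoking sense with dir='west', and see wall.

Then sense with dir='north', which returns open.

Calling push with x='north', giving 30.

I try move with dir='north', giving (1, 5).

Now I run sense with dir='west', and get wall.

I use sense with dir='north', giving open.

Invoking push with x='north', → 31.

Calling move with dir='north', — result: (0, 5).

I call sense with dir='west', and observe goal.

Invoking move with dir='west', and see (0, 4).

Answer: (0, 4)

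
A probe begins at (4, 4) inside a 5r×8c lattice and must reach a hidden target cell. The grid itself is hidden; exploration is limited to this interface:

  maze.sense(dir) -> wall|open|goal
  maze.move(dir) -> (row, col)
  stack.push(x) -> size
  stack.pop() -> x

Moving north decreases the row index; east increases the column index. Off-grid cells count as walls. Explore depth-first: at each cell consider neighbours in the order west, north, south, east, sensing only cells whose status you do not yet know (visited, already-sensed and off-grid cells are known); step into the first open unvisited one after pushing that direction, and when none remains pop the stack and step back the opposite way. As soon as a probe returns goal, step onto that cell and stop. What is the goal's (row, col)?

Act: maze.sense[dir: west]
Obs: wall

Act: maze.sense[dir: north]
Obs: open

Act: stack.push[x: north]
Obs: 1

Act: maze.move[dir: north]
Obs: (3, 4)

Act: maze.sense[dir: west]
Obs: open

Act: stack.push[x: west]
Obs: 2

Act: maze.move[dir: west]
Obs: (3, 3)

Act: maze.sense[dir: west]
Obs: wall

Act: maze.sense[dir: north]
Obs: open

Act: stack.push[x: north]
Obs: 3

Act: maze.move[dir: north]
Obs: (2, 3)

Act: maze.sense[dir: west]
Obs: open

Act: stack.push[x: west]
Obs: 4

Act: maze.move[dir: west]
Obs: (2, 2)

Act: maze.sense[dir: west]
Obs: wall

Act: maze.sense[dir: north]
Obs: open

Act: stack.push[x: north]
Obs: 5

Act: maze.move[dir: north]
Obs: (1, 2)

Act: maze.sense[dir: west]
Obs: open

Act: stack.push[x: west]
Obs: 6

Act: maze.move[dir: west]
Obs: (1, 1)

Act: maze.sense[dir: west]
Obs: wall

Act: maze.sense[dir: north]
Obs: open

Act: stack.push[x: north]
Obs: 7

Act: maze.move[dir: north]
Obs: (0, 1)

Act: maze.sense[dir: west]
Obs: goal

Act: maze.move[dir: west]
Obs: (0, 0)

Answer: (0, 0)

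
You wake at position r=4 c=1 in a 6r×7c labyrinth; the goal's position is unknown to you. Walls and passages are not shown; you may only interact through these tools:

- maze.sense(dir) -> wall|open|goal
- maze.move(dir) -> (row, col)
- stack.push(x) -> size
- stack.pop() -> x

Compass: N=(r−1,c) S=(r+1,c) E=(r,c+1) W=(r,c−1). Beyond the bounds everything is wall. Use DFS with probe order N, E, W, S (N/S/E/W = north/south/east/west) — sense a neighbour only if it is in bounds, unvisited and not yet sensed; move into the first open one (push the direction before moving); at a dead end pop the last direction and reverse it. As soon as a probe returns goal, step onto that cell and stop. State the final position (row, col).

>>> maze.sense north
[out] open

>>> stack.push north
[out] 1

>>> maze.move north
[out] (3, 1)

>>> maze.sense north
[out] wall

>>> maze.sense east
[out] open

>>> stack.push east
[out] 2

>>> maze.move east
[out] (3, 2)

>>> maze.sense north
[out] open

>>> stack.push north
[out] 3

>>> maze.move north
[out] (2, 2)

>>> maze.sense north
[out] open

>>> stack.push north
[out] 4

>>> maze.move north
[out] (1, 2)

>>> maze.sense north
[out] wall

>>> maze.sense east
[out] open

>>> stack.push east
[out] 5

>>> maze.move east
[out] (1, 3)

>>> maze.sense north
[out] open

>>> stack.push north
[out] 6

>>> maze.move north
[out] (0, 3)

>>> maze.sense east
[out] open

>>> stack.push east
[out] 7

>>> maze.move east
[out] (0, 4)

>>> maze.sense east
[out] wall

>>> maze.sense south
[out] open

>>> stack.push south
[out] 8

>>> maze.move south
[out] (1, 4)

>>> maze.sense east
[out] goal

>>> maze.move east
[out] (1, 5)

Answer: (1, 5)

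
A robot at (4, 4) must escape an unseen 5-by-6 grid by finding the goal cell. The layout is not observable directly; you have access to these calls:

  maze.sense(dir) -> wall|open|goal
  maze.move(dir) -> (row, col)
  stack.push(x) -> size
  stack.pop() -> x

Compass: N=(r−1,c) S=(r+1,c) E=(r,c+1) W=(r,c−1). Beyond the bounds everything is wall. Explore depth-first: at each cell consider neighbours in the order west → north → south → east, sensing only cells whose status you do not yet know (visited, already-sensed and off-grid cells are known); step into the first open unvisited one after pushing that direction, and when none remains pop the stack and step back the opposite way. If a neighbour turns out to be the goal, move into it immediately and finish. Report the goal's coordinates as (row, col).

I run maze.sense using dir: west, and observe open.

I use stack.push using x: west, and see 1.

Then maze.move using dir: west, giving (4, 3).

Next I call maze.sense using dir: west, giving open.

I run stack.push using x: west, giving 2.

I use maze.move using dir: west, and get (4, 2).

I run maze.sense using dir: west, → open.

Using stack.push using x: west, → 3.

Using maze.move using dir: west, → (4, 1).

Calling maze.sense using dir: west, which returns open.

I try stack.push using x: west, and get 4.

Now I run maze.move using dir: west, — result: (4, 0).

Invoking maze.sense using dir: north, and observe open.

Next I call stack.push using x: north, : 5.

Next I call maze.move using dir: north, and observe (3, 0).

I try maze.sense using dir: north, and get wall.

Using maze.sense using dir: east, and observe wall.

Using stack.pop, and observe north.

I try maze.move using dir: south, : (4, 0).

I invoke stack.pop, — result: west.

I run maze.move using dir: east, and get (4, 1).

I try stack.pop(), which returns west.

I call maze.move using dir: east, yielding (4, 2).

I call maze.sense using dir: north, giving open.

Calling stack.push using x: north, giving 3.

Invoking maze.move using dir: north, yielding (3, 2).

I call maze.sense using dir: north, yielding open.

Calling stack.push using x: north, — result: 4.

I try maze.move using dir: north, and see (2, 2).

Then maze.sense using dir: west, — result: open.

Then stack.push using x: west, and see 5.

Using maze.move using dir: west, → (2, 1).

I use maze.sense using dir: north, — result: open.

Now I run stack.push using x: north, → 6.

Invoking maze.move using dir: north, and see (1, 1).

Using maze.sense using dir: west, and see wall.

Next I call maze.sense using dir: north, and see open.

Invoking stack.push using x: north, — result: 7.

Invoking maze.move using dir: north, which returns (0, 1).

Next I call maze.sense using dir: west, yielding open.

Now I run stack.push using x: west, giving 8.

I call maze.move using dir: west, giving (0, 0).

I invoke stack.pop, and get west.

I run maze.move using dir: east, — result: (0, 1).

I use maze.sense using dir: east, and see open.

Invoking stack.push using x: east, — result: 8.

I try maze.move using dir: east, → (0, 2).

I invoke maze.sense using dir: south, — result: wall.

I use maze.sense using dir: east, — result: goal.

Invoking maze.move using dir: east, giving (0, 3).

Answer: (0, 3)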